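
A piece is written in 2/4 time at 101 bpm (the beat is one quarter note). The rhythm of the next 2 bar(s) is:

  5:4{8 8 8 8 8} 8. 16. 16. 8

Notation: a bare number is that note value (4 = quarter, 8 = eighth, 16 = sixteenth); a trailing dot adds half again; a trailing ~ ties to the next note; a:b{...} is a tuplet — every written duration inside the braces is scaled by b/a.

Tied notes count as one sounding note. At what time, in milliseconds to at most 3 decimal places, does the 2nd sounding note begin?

1. 0.0ms @ 0 + 237.624ms (2/5)
2. 237.624ms @ 2/5 + 237.624ms (2/5)
3. 475.248ms @ 4/5 + 237.624ms (2/5)
4. 712.871ms @ 6/5 + 237.624ms (2/5)
5. 950.495ms @ 8/5 + 237.624ms (2/5)
6. 1188.119ms @ 2 + 445.545ms (3/4)
7. 1633.663ms @ 11/4 + 222.772ms (3/8)
8. 1856.436ms @ 25/8 + 222.772ms (3/8)
9. 2079.208ms @ 7/2 + 297.03ms (1/2)

note 2 onset = 2/5b = 237.624ms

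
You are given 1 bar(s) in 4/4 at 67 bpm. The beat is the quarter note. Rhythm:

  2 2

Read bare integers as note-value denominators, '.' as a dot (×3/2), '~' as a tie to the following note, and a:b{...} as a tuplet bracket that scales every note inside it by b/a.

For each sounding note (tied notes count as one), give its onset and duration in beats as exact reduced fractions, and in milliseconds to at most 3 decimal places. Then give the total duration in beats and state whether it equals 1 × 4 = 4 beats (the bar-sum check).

1) 0.0ms=0b +1791.045ms=2b
2) 1791.045ms=2b +1791.045ms=2b
Σ=4b of 4 (67bpm 4/4) — PASS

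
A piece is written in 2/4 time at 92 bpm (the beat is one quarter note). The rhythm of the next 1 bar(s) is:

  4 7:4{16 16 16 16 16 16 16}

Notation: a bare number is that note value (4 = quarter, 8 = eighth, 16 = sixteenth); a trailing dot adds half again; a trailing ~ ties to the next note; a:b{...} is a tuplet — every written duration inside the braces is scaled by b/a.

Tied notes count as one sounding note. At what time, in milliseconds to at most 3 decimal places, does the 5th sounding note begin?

1. 0.0ms @ 0 + 652.174ms (1)
2. 652.174ms @ 1 + 93.168ms (1/7)
3. 745.342ms @ 8/7 + 93.168ms (1/7)
4. 838.509ms @ 9/7 + 93.168ms (1/7)
5. 931.677ms @ 10/7 + 93.168ms (1/7)
6. 1024.845ms @ 11/7 + 93.168ms (1/7)
7. 1118.012ms @ 12/7 + 93.168ms (1/7)
8. 1211.18ms @ 13/7 + 93.168ms (1/7)

note 5 onset = 10/7b = 931.677ms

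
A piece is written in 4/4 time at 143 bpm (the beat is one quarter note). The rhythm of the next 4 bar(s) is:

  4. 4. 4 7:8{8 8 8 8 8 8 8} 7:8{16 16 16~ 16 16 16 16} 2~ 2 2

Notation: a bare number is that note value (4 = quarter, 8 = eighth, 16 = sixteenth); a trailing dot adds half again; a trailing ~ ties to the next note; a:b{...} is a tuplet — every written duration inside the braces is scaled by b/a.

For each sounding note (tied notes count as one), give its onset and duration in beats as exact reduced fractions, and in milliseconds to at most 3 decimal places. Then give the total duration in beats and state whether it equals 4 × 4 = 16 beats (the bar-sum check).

1) 0.0ms=0b +629.371ms=3/2b
2) 629.371ms=3/2b +629.371ms=3/2b
3) 1258.741ms=3b +419.58ms=1b
4) 1678.322ms=4b +239.76ms=4/7b
5) 1918.082ms=32/7b +239.76ms=4/7b
6) 2157.842ms=36/7b +239.76ms=4/7b
7) 2397.602ms=40/7b +239.76ms=4/7b
8) 2637.363ms=44/7b +239.76ms=4/7b
9) 2877.123ms=48/7b +239.76ms=4/7b
10) 3116.883ms=52/7b +239.76ms=4/7b
11) 3356.643ms=8b +119.88ms=2/7b
12) 3476.523ms=58/7b +119.88ms=2/7b
13) 3596.404ms=60/7b +239.76ms=4/7b
14) 3836.164ms=64/7b +119.88ms=2/7b
15) 3956.044ms=66/7b +119.88ms=2/7b
16) 4075.924ms=68/7b +119.88ms=2/7b
17) 4195.804ms=10b +1678.322ms=4b
18) 5874.126ms=14b +839.161ms=2b
Σ=16b of 16 (143bpm 4/4) — PASS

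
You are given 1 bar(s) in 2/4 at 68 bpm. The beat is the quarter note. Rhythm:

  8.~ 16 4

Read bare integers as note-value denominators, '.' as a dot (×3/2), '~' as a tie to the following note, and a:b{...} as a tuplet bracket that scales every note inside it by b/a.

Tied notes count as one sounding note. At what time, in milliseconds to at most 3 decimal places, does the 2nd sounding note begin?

1. 0.0ms @ 0 + 882.353ms (1)
2. 882.353ms @ 1 + 882.353ms (1)

note 2 onset = 1b = 882.353ms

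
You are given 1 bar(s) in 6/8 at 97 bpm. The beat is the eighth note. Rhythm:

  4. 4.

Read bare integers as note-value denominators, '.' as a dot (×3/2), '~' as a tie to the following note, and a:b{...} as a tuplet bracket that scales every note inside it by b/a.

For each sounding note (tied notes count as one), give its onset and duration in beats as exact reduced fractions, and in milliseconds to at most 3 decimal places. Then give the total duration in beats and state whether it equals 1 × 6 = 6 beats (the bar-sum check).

1) 0.0ms=0b +1855.67ms=3b
2) 1855.67ms=3b +1855.67ms=3b
Σ=6b of 6 (97bpm 6/8) — PASS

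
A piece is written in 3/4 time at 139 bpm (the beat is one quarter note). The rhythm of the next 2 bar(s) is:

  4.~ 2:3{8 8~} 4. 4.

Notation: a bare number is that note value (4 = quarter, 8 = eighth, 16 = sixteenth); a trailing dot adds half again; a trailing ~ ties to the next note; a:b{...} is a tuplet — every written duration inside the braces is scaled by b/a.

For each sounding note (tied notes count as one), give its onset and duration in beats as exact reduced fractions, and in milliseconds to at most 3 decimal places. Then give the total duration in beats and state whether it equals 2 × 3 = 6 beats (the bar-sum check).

1) 0.0ms=0b +971.223ms=9/4b
2) 971.223ms=9/4b +971.223ms=9/4b
3) 1942.446ms=9/2b +647.482ms=3/2b
Σ=6b of 6 (139bpm 3/4) — PASS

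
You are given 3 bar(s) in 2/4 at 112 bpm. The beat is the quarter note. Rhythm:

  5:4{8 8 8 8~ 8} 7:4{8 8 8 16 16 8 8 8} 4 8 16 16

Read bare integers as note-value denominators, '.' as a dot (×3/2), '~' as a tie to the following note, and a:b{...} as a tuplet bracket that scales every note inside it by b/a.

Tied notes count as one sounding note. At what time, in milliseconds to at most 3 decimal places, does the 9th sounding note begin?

1. 0.0ms @ 0 + 214.286ms (2/5)
2. 214.286ms @ 2/5 + 214.286ms (2/5)
3. 428.571ms @ 4/5 + 214.286ms (2/5)
4. 642.857ms @ 6/5 + 428.571ms (4/5)
5. 1071.429ms @ 2 + 153.061ms (2/7)
6. 1224.49ms @ 16/7 + 153.061ms (2/7)
7. 1377.551ms @ 18/7 + 153.061ms (2/7)
8. 1530.612ms @ 20/7 + 76.531ms (1/7)
9. 1607.143ms @ 3 + 76.531ms (1/7)
10. 1683.673ms @ 22/7 + 153.061ms (2/7)
11. 1836.735ms @ 24/7 + 153.061ms (2/7)
12. 1989.796ms @ 26/7 + 153.061ms (2/7)
13. 2142.857ms @ 4 + 535.714ms (1)
14. 2678.571ms @ 5 + 267.857ms (1/2)
15. 2946.429ms @ 11/2 + 133.929ms (1/4)
16. 3080.357ms @ 23/4 + 133.929ms (1/4)

note 9 onset = 3b = 1607.143ms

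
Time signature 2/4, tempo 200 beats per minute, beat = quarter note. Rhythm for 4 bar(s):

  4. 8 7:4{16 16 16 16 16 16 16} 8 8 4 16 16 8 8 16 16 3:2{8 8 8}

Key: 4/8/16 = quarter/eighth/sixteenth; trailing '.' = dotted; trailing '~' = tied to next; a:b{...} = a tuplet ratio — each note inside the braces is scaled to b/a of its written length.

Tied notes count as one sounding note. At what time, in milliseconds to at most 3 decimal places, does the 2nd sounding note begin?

note 2 onset = 3/2b = 450.0ms

1. 0.0ms @ 0 + 450.0ms (3/2)
2. 450.0ms @ 3/2 + 150.0ms (1/2)
3. 600.0ms @ 2 + 42.857ms (1/7)
4. 642.857ms @ 15/7 + 42.857ms (1/7)
5. 685.714ms @ 16/7 + 42.857ms (1/7)
6. 728.571ms @ 17/7 + 42.857ms (1/7)
7. 771.429ms @ 18/7 + 42.857ms (1/7)
8. 814.286ms @ 19/7 + 42.857ms (1/7)
9. 857.143ms @ 20/7 + 42.857ms (1/7)
10. 900.0ms @ 3 + 150.0ms (1/2)
11. 1050.0ms @ 7/2 + 150.0ms (1/2)
12. 1200.0ms @ 4 + 300.0ms (1)
13. 1500.0ms @ 5 + 75.0ms (1/4)
14. 1575.0ms @ 21/4 + 75.0ms (1/4)
15. 1650.0ms @ 11/2 + 150.0ms (1/2)
16. 1800.0ms @ 6 + 150.0ms (1/2)
17. 1950.0ms @ 13/2 + 75.0ms (1/4)
18. 2025.0ms @ 27/4 + 75.0ms (1/4)
19. 2100.0ms @ 7 + 100.0ms (1/3)
20. 2200.0ms @ 22/3 + 100.0ms (1/3)
21. 2300.0ms @ 23/3 + 100.0ms (1/3)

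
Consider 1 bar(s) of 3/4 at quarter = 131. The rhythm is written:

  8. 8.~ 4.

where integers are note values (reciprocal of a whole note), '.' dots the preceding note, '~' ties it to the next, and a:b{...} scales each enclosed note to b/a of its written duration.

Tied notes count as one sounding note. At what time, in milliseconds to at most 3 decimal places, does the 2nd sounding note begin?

note 2 onset = 3/4b = 343.511ms

1. 0.0ms @ 0 + 343.511ms (3/4)
2. 343.511ms @ 3/4 + 1030.534ms (9/4)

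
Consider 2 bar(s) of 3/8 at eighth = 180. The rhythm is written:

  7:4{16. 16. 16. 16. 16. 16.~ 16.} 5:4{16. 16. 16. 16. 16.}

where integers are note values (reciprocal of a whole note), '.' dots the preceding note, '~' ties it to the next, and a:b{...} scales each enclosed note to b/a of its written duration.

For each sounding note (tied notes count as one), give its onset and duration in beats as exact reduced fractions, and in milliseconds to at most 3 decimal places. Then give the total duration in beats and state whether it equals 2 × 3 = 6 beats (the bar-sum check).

1) 0.0ms=0b +142.857ms=3/7b
2) 142.857ms=3/7b +142.857ms=3/7b
3) 285.714ms=6/7b +142.857ms=3/7b
4) 428.571ms=9/7b +142.857ms=3/7b
5) 571.429ms=12/7b +142.857ms=3/7b
6) 714.286ms=15/7b +285.714ms=6/7b
7) 1000.0ms=3b +200.0ms=3/5b
8) 1200.0ms=18/5b +200.0ms=3/5b
9) 1400.0ms=21/5b +200.0ms=3/5b
10) 1600.0ms=24/5b +200.0ms=3/5b
11) 1800.0ms=27/5b +200.0ms=3/5b
Σ=6b of 6 (180bpm 3/8) — PASS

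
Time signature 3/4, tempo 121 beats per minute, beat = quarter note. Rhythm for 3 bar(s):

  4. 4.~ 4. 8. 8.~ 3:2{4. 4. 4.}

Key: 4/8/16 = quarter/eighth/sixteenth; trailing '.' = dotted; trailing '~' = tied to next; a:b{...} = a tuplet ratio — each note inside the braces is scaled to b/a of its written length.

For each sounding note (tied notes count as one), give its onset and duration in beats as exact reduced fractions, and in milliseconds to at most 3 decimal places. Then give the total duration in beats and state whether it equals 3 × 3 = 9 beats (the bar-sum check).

1) 0.0ms=0b +743.802ms=3/2b
2) 743.802ms=3/2b +1487.603ms=3b
3) 2231.405ms=9/2b +371.901ms=3/4b
4) 2603.306ms=21/4b +867.769ms=7/4b
5) 3471.074ms=7b +495.868ms=1b
6) 3966.942ms=8b +495.868ms=1b
Σ=9b of 9 (121bpm 3/4) — PASS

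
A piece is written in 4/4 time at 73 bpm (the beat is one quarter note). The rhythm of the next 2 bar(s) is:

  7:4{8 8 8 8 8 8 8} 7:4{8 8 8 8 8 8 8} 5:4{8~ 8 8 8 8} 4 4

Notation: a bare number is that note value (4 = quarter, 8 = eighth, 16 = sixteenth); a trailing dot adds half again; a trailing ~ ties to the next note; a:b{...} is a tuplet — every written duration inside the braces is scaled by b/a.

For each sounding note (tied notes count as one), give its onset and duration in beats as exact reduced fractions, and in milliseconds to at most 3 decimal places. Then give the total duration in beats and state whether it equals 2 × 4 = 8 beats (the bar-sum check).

1) 0.0ms=0b +234.834ms=2/7b
2) 234.834ms=2/7b +234.834ms=2/7b
3) 469.667ms=4/7b +234.834ms=2/7b
4) 704.501ms=6/7b +234.834ms=2/7b
5) 939.335ms=8/7b +234.834ms=2/7b
6) 1174.168ms=10/7b +234.834ms=2/7b
7) 1409.002ms=12/7b +234.834ms=2/7b
8) 1643.836ms=2b +234.834ms=2/7b
9) 1878.669ms=16/7b +234.834ms=2/7b
10) 2113.503ms=18/7b +234.834ms=2/7b
11) 2348.337ms=20/7b +234.834ms=2/7b
12) 2583.17ms=22/7b +234.834ms=2/7b
13) 2818.004ms=24/7b +234.834ms=2/7b
14) 3052.838ms=26/7b +234.834ms=2/7b
15) 3287.671ms=4b +657.534ms=4/5b
16) 3945.205ms=24/5b +328.767ms=2/5b
17) 4273.973ms=26/5b +328.767ms=2/5b
18) 4602.74ms=28/5b +328.767ms=2/5b
19) 4931.507ms=6b +821.918ms=1b
20) 5753.425ms=7b +821.918ms=1b
Σ=8b of 8 (73bpm 4/4) — PASS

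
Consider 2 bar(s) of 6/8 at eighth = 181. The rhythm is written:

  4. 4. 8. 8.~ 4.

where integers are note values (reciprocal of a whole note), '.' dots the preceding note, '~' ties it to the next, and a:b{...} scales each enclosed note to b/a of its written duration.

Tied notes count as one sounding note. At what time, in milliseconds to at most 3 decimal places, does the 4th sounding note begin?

1. 0.0ms @ 0 + 994.475ms (3)
2. 994.475ms @ 3 + 994.475ms (3)
3. 1988.95ms @ 6 + 497.238ms (3/2)
4. 2486.188ms @ 15/2 + 1491.713ms (9/2)

note 4 onset = 15/2b = 2486.188ms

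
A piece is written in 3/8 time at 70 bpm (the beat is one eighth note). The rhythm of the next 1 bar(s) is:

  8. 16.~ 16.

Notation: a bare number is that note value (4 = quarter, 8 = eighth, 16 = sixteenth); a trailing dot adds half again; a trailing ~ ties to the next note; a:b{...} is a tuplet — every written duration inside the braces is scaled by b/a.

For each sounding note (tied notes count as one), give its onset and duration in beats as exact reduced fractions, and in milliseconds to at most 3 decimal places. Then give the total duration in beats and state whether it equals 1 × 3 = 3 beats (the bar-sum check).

1) 0.0ms=0b +1285.714ms=3/2b
2) 1285.714ms=3/2b +1285.714ms=3/2b
Σ=3b of 3 (70bpm 3/8) — PASS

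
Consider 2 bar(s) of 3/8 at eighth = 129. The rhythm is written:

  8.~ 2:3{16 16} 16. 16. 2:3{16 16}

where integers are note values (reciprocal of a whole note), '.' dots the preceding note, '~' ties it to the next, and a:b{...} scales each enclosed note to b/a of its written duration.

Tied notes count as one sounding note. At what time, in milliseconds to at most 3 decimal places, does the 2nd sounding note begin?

1. 0.0ms @ 0 + 1046.512ms (9/4)
2. 1046.512ms @ 9/4 + 348.837ms (3/4)
3. 1395.349ms @ 3 + 348.837ms (3/4)
4. 1744.186ms @ 15/4 + 348.837ms (3/4)
5. 2093.023ms @ 9/2 + 348.837ms (3/4)
6. 2441.86ms @ 21/4 + 348.837ms (3/4)

note 2 onset = 9/4b = 1046.512ms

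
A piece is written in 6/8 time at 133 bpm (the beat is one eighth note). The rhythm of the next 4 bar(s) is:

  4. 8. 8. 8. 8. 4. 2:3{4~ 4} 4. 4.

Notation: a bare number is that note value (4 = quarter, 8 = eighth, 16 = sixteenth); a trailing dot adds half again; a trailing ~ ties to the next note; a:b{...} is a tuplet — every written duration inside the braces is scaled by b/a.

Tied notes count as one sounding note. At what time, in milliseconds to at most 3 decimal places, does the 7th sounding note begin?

1. 0.0ms @ 0 + 1353.383ms (3)
2. 1353.383ms @ 3 + 676.692ms (3/2)
3. 2030.075ms @ 9/2 + 676.692ms (3/2)
4. 2706.767ms @ 6 + 676.692ms (3/2)
5. 3383.459ms @ 15/2 + 676.692ms (3/2)
6. 4060.15ms @ 9 + 1353.383ms (3)
7. 5413.534ms @ 12 + 2706.767ms (6)
8. 8120.301ms @ 18 + 1353.383ms (3)
9. 9473.684ms @ 21 + 1353.383ms (3)

note 7 onset = 12b = 5413.534ms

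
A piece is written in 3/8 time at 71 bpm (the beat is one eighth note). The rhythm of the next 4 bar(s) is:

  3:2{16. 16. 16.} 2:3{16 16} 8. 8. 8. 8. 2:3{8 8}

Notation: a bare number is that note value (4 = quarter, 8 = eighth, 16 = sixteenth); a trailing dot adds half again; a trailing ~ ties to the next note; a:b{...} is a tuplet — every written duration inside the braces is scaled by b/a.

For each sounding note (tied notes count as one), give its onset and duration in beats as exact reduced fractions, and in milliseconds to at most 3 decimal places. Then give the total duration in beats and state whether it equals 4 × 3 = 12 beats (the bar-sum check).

1) 0.0ms=0b +422.535ms=1/2b
2) 422.535ms=1/2b +422.535ms=1/2b
3) 845.07ms=1b +422.535ms=1/2b
4) 1267.606ms=3/2b +633.803ms=3/4b
5) 1901.408ms=9/4b +633.803ms=3/4b
6) 2535.211ms=3b +1267.606ms=3/2b
7) 3802.817ms=9/2b +1267.606ms=3/2b
8) 5070.423ms=6b +1267.606ms=3/2b
9) 6338.028ms=15/2b +1267.606ms=3/2b
10) 7605.634ms=9b +1267.606ms=3/2b
11) 8873.239ms=21/2b +1267.606ms=3/2b
Σ=12b of 12 (71bpm 3/8) — PASS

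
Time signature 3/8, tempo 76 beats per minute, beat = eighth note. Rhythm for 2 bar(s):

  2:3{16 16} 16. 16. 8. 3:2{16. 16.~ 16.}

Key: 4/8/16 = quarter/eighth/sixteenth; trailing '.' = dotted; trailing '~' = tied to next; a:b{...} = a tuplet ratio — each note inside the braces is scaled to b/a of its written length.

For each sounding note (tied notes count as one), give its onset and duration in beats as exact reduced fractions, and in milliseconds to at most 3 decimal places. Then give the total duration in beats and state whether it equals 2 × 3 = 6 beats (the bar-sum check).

1) 0.0ms=0b +592.105ms=3/4b
2) 592.105ms=3/4b +592.105ms=3/4b
3) 1184.211ms=3/2b +592.105ms=3/4b
4) 1776.316ms=9/4b +592.105ms=3/4b
5) 2368.421ms=3b +1184.211ms=3/2b
6) 3552.632ms=9/2b +394.737ms=1/2b
7) 3947.368ms=5b +789.474ms=1b
Σ=6b of 6 (76bpm 3/8) — PASS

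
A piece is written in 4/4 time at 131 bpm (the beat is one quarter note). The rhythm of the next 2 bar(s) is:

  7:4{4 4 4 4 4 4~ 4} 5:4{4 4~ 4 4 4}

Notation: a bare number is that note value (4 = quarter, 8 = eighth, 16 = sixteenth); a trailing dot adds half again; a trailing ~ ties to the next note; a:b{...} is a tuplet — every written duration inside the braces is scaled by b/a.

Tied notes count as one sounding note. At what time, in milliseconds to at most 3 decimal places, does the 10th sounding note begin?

note 10 onset = 36/5b = 3297.71ms

1. 0.0ms @ 0 + 261.723ms (4/7)
2. 261.723ms @ 4/7 + 261.723ms (4/7)
3. 523.446ms @ 8/7 + 261.723ms (4/7)
4. 785.169ms @ 12/7 + 261.723ms (4/7)
5. 1046.892ms @ 16/7 + 261.723ms (4/7)
6. 1308.615ms @ 20/7 + 523.446ms (8/7)
7. 1832.061ms @ 4 + 366.412ms (4/5)
8. 2198.473ms @ 24/5 + 732.824ms (8/5)
9. 2931.298ms @ 32/5 + 366.412ms (4/5)
10. 3297.71ms @ 36/5 + 366.412ms (4/5)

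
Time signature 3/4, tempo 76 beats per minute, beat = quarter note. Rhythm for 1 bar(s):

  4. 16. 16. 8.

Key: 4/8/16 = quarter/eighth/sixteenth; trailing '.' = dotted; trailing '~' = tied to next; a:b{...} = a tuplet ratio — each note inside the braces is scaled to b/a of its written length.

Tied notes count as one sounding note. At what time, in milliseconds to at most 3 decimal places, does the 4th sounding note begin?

note 4 onset = 9/4b = 1776.316ms

1. 0.0ms @ 0 + 1184.211ms (3/2)
2. 1184.211ms @ 3/2 + 296.053ms (3/8)
3. 1480.263ms @ 15/8 + 296.053ms (3/8)
4. 1776.316ms @ 9/4 + 592.105ms (3/4)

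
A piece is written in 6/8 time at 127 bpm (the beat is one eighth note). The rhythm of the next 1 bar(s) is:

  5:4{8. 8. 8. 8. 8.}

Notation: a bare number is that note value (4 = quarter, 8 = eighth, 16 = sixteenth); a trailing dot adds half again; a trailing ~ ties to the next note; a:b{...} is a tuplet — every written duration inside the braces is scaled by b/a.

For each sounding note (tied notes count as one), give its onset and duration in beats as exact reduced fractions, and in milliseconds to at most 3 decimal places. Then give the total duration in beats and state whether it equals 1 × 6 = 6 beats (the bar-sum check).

1) 0.0ms=0b +566.929ms=6/5b
2) 566.929ms=6/5b +566.929ms=6/5b
3) 1133.858ms=12/5b +566.929ms=6/5b
4) 1700.787ms=18/5b +566.929ms=6/5b
5) 2267.717ms=24/5b +566.929ms=6/5b
Σ=6b of 6 (127bpm 6/8) — PASS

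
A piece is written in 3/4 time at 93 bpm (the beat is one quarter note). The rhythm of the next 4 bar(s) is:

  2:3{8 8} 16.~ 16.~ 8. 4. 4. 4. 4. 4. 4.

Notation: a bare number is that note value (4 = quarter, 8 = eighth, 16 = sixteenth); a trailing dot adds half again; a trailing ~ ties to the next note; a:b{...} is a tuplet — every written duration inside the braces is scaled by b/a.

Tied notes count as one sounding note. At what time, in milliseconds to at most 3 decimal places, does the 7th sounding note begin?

note 7 onset = 15/2b = 4838.71ms

1. 0.0ms @ 0 + 483.871ms (3/4)
2. 483.871ms @ 3/4 + 483.871ms (3/4)
3. 967.742ms @ 3/2 + 967.742ms (3/2)
4. 1935.484ms @ 3 + 967.742ms (3/2)
5. 2903.226ms @ 9/2 + 967.742ms (3/2)
6. 3870.968ms @ 6 + 967.742ms (3/2)
7. 4838.71ms @ 15/2 + 967.742ms (3/2)
8. 5806.452ms @ 9 + 967.742ms (3/2)
9. 6774.194ms @ 21/2 + 967.742ms (3/2)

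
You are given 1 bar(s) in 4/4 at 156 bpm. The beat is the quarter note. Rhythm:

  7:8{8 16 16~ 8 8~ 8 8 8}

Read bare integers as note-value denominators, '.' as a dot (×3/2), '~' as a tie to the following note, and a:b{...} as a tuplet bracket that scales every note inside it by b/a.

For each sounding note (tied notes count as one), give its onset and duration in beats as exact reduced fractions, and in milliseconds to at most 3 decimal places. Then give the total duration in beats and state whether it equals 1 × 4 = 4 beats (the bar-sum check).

1) 0.0ms=0b +219.78ms=4/7b
2) 219.78ms=4/7b +109.89ms=2/7b
3) 329.67ms=6/7b +329.67ms=6/7b
4) 659.341ms=12/7b +439.56ms=8/7b
5) 1098.901ms=20/7b +219.78ms=4/7b
6) 1318.681ms=24/7b +219.78ms=4/7b
Σ=4b of 4 (156bpm 4/4) — PASS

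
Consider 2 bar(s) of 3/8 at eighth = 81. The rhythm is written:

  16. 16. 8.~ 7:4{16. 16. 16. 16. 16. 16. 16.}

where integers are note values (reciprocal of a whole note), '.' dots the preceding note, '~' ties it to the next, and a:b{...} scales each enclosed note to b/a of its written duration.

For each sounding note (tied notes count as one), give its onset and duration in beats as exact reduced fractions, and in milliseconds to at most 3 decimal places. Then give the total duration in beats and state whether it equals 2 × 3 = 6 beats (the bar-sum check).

1) 0.0ms=0b +555.556ms=3/4b
2) 555.556ms=3/4b +555.556ms=3/4b
3) 1111.111ms=3/2b +1428.571ms=27/14b
4) 2539.683ms=24/7b +317.46ms=3/7b
5) 2857.143ms=27/7b +317.46ms=3/7b
6) 3174.603ms=30/7b +317.46ms=3/7b
7) 3492.063ms=33/7b +317.46ms=3/7b
8) 3809.524ms=36/7b +317.46ms=3/7b
9) 4126.984ms=39/7b +317.46ms=3/7b
Σ=6b of 6 (81bpm 3/8) — PASS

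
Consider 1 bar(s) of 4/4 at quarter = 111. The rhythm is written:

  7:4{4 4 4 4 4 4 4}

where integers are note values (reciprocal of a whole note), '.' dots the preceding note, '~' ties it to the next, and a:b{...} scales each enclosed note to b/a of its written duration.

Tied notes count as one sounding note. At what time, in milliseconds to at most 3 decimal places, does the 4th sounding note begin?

note 4 onset = 12/7b = 926.641ms

1. 0.0ms @ 0 + 308.88ms (4/7)
2. 308.88ms @ 4/7 + 308.88ms (4/7)
3. 617.761ms @ 8/7 + 308.88ms (4/7)
4. 926.641ms @ 12/7 + 308.88ms (4/7)
5. 1235.521ms @ 16/7 + 308.88ms (4/7)
6. 1544.402ms @ 20/7 + 308.88ms (4/7)
7. 1853.282ms @ 24/7 + 308.88ms (4/7)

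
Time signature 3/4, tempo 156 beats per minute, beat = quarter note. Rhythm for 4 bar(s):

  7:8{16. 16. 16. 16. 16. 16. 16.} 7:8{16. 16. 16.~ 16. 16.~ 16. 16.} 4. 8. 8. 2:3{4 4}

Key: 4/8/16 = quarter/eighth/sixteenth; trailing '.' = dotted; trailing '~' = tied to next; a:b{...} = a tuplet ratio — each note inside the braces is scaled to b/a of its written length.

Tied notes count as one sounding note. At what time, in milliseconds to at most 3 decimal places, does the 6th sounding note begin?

note 6 onset = 15/7b = 824.176ms

1. 0.0ms @ 0 + 164.835ms (3/7)
2. 164.835ms @ 3/7 + 164.835ms (3/7)
3. 329.67ms @ 6/7 + 164.835ms (3/7)
4. 494.505ms @ 9/7 + 164.835ms (3/7)
5. 659.341ms @ 12/7 + 164.835ms (3/7)
6. 824.176ms @ 15/7 + 164.835ms (3/7)
7. 989.011ms @ 18/7 + 164.835ms (3/7)
8. 1153.846ms @ 3 + 164.835ms (3/7)
9. 1318.681ms @ 24/7 + 164.835ms (3/7)
10. 1483.516ms @ 27/7 + 329.67ms (6/7)
11. 1813.187ms @ 33/7 + 329.67ms (6/7)
12. 2142.857ms @ 39/7 + 164.835ms (3/7)
13. 2307.692ms @ 6 + 576.923ms (3/2)
14. 2884.615ms @ 15/2 + 288.462ms (3/4)
15. 3173.077ms @ 33/4 + 288.462ms (3/4)
16. 3461.538ms @ 9 + 576.923ms (3/2)
17. 4038.462ms @ 21/2 + 576.923ms (3/2)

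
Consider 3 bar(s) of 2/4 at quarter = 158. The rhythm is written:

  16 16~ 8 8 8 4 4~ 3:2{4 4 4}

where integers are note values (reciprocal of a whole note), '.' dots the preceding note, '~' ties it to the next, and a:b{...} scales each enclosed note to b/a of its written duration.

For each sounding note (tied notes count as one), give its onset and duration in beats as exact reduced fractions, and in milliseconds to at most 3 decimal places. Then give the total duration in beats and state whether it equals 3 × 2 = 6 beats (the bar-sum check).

1) 0.0ms=0b +94.937ms=1/4b
2) 94.937ms=1/4b +284.81ms=3/4b
3) 379.747ms=1b +189.873ms=1/2b
4) 569.62ms=3/2b +189.873ms=1/2b
5) 759.494ms=2b +379.747ms=1b
6) 1139.241ms=3b +632.911ms=5/3b
7) 1772.152ms=14/3b +253.165ms=2/3b
8) 2025.316ms=16/3b +253.165ms=2/3b
Σ=6b of 6 (158bpm 2/4) — PASS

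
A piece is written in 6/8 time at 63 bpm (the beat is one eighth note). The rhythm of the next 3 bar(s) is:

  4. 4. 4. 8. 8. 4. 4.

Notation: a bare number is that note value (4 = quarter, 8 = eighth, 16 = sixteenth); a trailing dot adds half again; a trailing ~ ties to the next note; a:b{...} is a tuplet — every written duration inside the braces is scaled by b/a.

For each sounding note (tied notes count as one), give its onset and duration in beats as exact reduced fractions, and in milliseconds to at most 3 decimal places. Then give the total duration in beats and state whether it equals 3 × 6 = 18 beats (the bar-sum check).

1) 0.0ms=0b +2857.143ms=3b
2) 2857.143ms=3b +2857.143ms=3b
3) 5714.286ms=6b +2857.143ms=3b
4) 8571.429ms=9b +1428.571ms=3/2b
5) 10000.0ms=21/2b +1428.571ms=3/2b
6) 11428.571ms=12b +2857.143ms=3b
7) 14285.714ms=15b +2857.143ms=3b
Σ=18b of 18 (63bpm 6/8) — PASS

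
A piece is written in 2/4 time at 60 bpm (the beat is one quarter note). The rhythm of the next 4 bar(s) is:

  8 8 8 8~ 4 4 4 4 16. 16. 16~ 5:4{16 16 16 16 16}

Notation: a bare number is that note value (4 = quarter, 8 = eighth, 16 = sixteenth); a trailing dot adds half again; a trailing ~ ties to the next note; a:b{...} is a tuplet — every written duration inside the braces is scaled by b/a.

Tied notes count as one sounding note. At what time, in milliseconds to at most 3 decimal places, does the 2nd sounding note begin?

1. 0.0ms @ 0 + 500.0ms (1/2)
2. 500.0ms @ 1/2 + 500.0ms (1/2)
3. 1000.0ms @ 1 + 500.0ms (1/2)
4. 1500.0ms @ 3/2 + 1500.0ms (3/2)
5. 3000.0ms @ 3 + 1000.0ms (1)
6. 4000.0ms @ 4 + 1000.0ms (1)
7. 5000.0ms @ 5 + 1000.0ms (1)
8. 6000.0ms @ 6 + 375.0ms (3/8)
9. 6375.0ms @ 51/8 + 375.0ms (3/8)
10. 6750.0ms @ 27/4 + 450.0ms (9/20)
11. 7200.0ms @ 36/5 + 200.0ms (1/5)
12. 7400.0ms @ 37/5 + 200.0ms (1/5)
13. 7600.0ms @ 38/5 + 200.0ms (1/5)
14. 7800.0ms @ 39/5 + 200.0ms (1/5)

note 2 onset = 1/2b = 500.0ms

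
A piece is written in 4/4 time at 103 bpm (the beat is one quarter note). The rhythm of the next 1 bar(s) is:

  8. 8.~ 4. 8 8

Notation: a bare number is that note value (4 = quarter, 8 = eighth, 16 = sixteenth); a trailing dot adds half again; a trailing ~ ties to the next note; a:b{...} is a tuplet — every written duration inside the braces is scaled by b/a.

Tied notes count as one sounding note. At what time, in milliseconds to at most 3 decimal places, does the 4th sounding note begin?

1. 0.0ms @ 0 + 436.893ms (3/4)
2. 436.893ms @ 3/4 + 1310.68ms (9/4)
3. 1747.573ms @ 3 + 291.262ms (1/2)
4. 2038.835ms @ 7/2 + 291.262ms (1/2)

note 4 onset = 7/2b = 2038.835ms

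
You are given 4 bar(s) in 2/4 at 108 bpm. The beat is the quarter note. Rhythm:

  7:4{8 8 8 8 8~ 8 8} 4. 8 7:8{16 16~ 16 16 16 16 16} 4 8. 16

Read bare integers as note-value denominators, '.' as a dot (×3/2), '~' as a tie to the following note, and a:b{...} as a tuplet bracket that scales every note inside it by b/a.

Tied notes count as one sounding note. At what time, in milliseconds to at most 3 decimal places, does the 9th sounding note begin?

1. 0.0ms @ 0 + 158.73ms (2/7)
2. 158.73ms @ 2/7 + 158.73ms (2/7)
3. 317.46ms @ 4/7 + 158.73ms (2/7)
4. 476.19ms @ 6/7 + 158.73ms (2/7)
5. 634.921ms @ 8/7 + 317.46ms (4/7)
6. 952.381ms @ 12/7 + 158.73ms (2/7)
7. 1111.111ms @ 2 + 833.333ms (3/2)
8. 1944.444ms @ 7/2 + 277.778ms (1/2)
9. 2222.222ms @ 4 + 158.73ms (2/7)
10. 2380.952ms @ 30/7 + 317.46ms (4/7)
11. 2698.413ms @ 34/7 + 158.73ms (2/7)
12. 2857.143ms @ 36/7 + 158.73ms (2/7)
13. 3015.873ms @ 38/7 + 158.73ms (2/7)
14. 3174.603ms @ 40/7 + 158.73ms (2/7)
15. 3333.333ms @ 6 + 555.556ms (1)
16. 3888.889ms @ 7 + 416.667ms (3/4)
17. 4305.556ms @ 31/4 + 138.889ms (1/4)

note 9 onset = 4b = 2222.222ms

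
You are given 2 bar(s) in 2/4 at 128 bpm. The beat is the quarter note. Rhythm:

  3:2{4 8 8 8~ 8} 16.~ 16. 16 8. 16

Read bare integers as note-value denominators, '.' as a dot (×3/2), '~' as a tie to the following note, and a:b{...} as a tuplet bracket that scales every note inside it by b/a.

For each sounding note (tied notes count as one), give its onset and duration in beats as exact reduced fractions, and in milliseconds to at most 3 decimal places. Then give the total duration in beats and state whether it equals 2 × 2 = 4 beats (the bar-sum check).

1) 0.0ms=0b +312.5ms=2/3b
2) 312.5ms=2/3b +156.25ms=1/3b
3) 468.75ms=1b +156.25ms=1/3b
4) 625.0ms=4/3b +312.5ms=2/3b
5) 937.5ms=2b +351.562ms=3/4b
6) 1289.062ms=11/4b +117.188ms=1/4b
7) 1406.25ms=3b +351.562ms=3/4b
8) 1757.812ms=15/4b +117.188ms=1/4b
Σ=4b of 4 (128bpm 2/4) — PASS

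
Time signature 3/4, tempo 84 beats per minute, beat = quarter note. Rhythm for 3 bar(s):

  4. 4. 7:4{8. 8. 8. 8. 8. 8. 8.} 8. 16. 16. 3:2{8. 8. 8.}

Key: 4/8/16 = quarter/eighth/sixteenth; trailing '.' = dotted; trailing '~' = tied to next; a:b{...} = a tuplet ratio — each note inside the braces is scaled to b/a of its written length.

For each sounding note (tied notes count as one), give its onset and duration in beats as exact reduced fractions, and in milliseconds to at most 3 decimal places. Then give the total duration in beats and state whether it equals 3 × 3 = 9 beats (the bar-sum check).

1) 0.0ms=0b +1071.429ms=3/2b
2) 1071.429ms=3/2b +1071.429ms=3/2b
3) 2142.857ms=3b +306.122ms=3/7b
4) 2448.98ms=24/7b +306.122ms=3/7b
5) 2755.102ms=27/7b +306.122ms=3/7b
6) 3061.224ms=30/7b +306.122ms=3/7b
7) 3367.347ms=33/7b +306.122ms=3/7b
8) 3673.469ms=36/7b +306.122ms=3/7b
9) 3979.592ms=39/7b +306.122ms=3/7b
10) 4285.714ms=6b +535.714ms=3/4b
11) 4821.429ms=27/4b +267.857ms=3/8b
12) 5089.286ms=57/8b +267.857ms=3/8b
13) 5357.143ms=15/2b +357.143ms=1/2b
14) 5714.286ms=8b +357.143ms=1/2b
15) 6071.429ms=17/2b +357.143ms=1/2b
Σ=9b of 9 (84bpm 3/4) — PASS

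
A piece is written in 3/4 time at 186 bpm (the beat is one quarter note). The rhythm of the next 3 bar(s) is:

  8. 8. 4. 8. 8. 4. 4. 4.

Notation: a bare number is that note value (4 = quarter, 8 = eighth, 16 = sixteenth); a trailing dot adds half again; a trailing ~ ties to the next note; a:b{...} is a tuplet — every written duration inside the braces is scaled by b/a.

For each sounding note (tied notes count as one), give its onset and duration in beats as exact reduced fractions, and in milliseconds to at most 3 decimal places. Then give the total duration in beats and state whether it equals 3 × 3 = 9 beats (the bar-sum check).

1) 0.0ms=0b +241.935ms=3/4b
2) 241.935ms=3/4b +241.935ms=3/4b
3) 483.871ms=3/2b +483.871ms=3/2b
4) 967.742ms=3b +241.935ms=3/4b
5) 1209.677ms=15/4b +241.935ms=3/4b
6) 1451.613ms=9/2b +483.871ms=3/2b
7) 1935.484ms=6b +483.871ms=3/2b
8) 2419.355ms=15/2b +483.871ms=3/2b
Σ=9b of 9 (186bpm 3/4) — PASS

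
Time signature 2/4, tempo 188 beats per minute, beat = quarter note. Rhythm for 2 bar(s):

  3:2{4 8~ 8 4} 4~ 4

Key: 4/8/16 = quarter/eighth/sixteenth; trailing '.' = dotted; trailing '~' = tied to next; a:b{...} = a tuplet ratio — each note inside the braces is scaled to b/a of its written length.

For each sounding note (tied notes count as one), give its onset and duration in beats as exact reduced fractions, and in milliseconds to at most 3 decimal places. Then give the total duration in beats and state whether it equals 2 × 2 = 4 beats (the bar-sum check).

1) 0.0ms=0b +212.766ms=2/3b
2) 212.766ms=2/3b +212.766ms=2/3b
3) 425.532ms=4/3b +212.766ms=2/3b
4) 638.298ms=2b +638.298ms=2b
Σ=4b of 4 (188bpm 2/4) — PASS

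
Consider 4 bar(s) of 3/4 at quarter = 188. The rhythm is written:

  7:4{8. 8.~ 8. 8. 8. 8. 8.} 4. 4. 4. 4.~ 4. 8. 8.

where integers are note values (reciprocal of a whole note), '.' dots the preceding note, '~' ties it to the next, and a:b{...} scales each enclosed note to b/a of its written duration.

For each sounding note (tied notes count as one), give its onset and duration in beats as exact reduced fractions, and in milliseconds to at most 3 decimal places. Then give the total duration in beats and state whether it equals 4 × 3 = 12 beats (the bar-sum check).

1) 0.0ms=0b +136.778ms=3/7b
2) 136.778ms=3/7b +273.556ms=6/7b
3) 410.334ms=9/7b +136.778ms=3/7b
4) 547.112ms=12/7b +136.778ms=3/7b
5) 683.891ms=15/7b +136.778ms=3/7b
6) 820.669ms=18/7b +136.778ms=3/7b
7) 957.447ms=3b +478.723ms=3/2b
8) 1436.17ms=9/2b +478.723ms=3/2b
9) 1914.894ms=6b +478.723ms=3/2b
10) 2393.617ms=15/2b +957.447ms=3b
11) 3351.064ms=21/2b +239.362ms=3/4b
12) 3590.426ms=45/4b +239.362ms=3/4b
Σ=12b of 12 (188bpm 3/4) — PASS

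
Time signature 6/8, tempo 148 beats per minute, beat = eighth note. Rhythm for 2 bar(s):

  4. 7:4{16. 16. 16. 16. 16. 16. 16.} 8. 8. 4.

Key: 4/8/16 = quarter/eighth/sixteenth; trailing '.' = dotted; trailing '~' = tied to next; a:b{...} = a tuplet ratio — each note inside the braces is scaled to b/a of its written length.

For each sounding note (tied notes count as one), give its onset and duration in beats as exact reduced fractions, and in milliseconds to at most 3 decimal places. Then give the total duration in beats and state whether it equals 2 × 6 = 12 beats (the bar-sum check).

1) 0.0ms=0b +1216.216ms=3b
2) 1216.216ms=3b +173.745ms=3/7b
3) 1389.961ms=24/7b +173.745ms=3/7b
4) 1563.707ms=27/7b +173.745ms=3/7b
5) 1737.452ms=30/7b +173.745ms=3/7b
6) 1911.197ms=33/7b +173.745ms=3/7b
7) 2084.942ms=36/7b +173.745ms=3/7b
8) 2258.687ms=39/7b +173.745ms=3/7b
9) 2432.432ms=6b +608.108ms=3/2b
10) 3040.541ms=15/2b +608.108ms=3/2b
11) 3648.649ms=9b +1216.216ms=3b
Σ=12b of 12 (148bpm 6/8) — PASS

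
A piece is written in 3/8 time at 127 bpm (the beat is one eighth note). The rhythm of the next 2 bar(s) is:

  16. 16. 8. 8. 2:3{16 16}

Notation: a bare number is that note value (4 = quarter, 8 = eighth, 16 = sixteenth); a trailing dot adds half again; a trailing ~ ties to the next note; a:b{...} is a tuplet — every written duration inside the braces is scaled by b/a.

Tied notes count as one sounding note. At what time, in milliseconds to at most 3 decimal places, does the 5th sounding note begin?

note 5 onset = 9/2b = 2125.984ms

1. 0.0ms @ 0 + 354.331ms (3/4)
2. 354.331ms @ 3/4 + 354.331ms (3/4)
3. 708.661ms @ 3/2 + 708.661ms (3/2)
4. 1417.323ms @ 3 + 708.661ms (3/2)
5. 2125.984ms @ 9/2 + 354.331ms (3/4)
6. 2480.315ms @ 21/4 + 354.331ms (3/4)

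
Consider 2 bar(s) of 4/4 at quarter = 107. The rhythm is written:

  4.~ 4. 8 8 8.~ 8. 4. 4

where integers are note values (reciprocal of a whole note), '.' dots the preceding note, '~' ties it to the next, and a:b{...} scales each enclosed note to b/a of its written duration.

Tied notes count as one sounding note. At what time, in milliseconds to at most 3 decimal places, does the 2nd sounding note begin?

note 2 onset = 3b = 1682.243ms

1. 0.0ms @ 0 + 1682.243ms (3)
2. 1682.243ms @ 3 + 280.374ms (1/2)
3. 1962.617ms @ 7/2 + 280.374ms (1/2)
4. 2242.991ms @ 4 + 841.121ms (3/2)
5. 3084.112ms @ 11/2 + 841.121ms (3/2)
6. 3925.234ms @ 7 + 560.748ms (1)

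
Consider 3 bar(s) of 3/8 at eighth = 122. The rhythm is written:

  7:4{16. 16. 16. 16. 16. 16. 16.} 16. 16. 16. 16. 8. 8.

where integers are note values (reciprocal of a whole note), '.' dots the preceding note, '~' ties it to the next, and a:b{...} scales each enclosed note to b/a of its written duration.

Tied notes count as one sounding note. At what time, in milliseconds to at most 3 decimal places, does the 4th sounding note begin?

1. 0.0ms @ 0 + 210.773ms (3/7)
2. 210.773ms @ 3/7 + 210.773ms (3/7)
3. 421.546ms @ 6/7 + 210.773ms (3/7)
4. 632.319ms @ 9/7 + 210.773ms (3/7)
5. 843.091ms @ 12/7 + 210.773ms (3/7)
6. 1053.864ms @ 15/7 + 210.773ms (3/7)
7. 1264.637ms @ 18/7 + 210.773ms (3/7)
8. 1475.41ms @ 3 + 368.852ms (3/4)
9. 1844.262ms @ 15/4 + 368.852ms (3/4)
10. 2213.115ms @ 9/2 + 368.852ms (3/4)
11. 2581.967ms @ 21/4 + 368.852ms (3/4)
12. 2950.82ms @ 6 + 737.705ms (3/2)
13. 3688.525ms @ 15/2 + 737.705ms (3/2)

note 4 onset = 9/7b = 632.319ms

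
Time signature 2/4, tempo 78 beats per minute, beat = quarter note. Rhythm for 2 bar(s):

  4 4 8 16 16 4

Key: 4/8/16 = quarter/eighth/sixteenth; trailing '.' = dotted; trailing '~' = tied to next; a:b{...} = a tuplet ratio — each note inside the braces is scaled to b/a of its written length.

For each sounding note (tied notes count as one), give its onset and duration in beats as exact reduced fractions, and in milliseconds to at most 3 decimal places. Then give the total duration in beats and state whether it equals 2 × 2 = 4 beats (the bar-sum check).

1) 0.0ms=0b +769.231ms=1b
2) 769.231ms=1b +769.231ms=1b
3) 1538.462ms=2b +384.615ms=1/2b
4) 1923.077ms=5/2b +192.308ms=1/4b
5) 2115.385ms=11/4b +192.308ms=1/4b
6) 2307.692ms=3b +769.231ms=1b
Σ=4b of 4 (78bpm 2/4) — PASS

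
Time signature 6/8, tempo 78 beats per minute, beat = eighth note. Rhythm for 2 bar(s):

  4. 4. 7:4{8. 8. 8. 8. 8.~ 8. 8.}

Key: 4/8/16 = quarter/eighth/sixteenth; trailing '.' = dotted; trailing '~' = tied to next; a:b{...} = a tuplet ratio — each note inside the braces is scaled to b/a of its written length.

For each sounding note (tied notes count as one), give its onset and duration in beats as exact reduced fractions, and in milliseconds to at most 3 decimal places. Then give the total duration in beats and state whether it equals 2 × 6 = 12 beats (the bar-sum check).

1) 0.0ms=0b +2307.692ms=3b
2) 2307.692ms=3b +2307.692ms=3b
3) 4615.385ms=6b +659.341ms=6/7b
4) 5274.725ms=48/7b +659.341ms=6/7b
5) 5934.066ms=54/7b +659.341ms=6/7b
6) 6593.407ms=60/7b +659.341ms=6/7b
7) 7252.747ms=66/7b +1318.681ms=12/7b
8) 8571.429ms=78/7b +659.341ms=6/7b
Σ=12b of 12 (78bpm 6/8) — PASS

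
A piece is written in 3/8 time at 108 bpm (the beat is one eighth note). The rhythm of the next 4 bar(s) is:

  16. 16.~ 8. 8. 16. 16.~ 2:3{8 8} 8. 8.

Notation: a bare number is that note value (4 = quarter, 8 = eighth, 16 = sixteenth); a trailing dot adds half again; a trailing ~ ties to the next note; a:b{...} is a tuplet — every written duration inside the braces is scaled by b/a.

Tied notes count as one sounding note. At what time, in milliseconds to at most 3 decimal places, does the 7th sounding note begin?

1. 0.0ms @ 0 + 416.667ms (3/4)
2. 416.667ms @ 3/4 + 1250.0ms (9/4)
3. 1666.667ms @ 3 + 833.333ms (3/2)
4. 2500.0ms @ 9/2 + 416.667ms (3/4)
5. 2916.667ms @ 21/4 + 1250.0ms (9/4)
6. 4166.667ms @ 15/2 + 833.333ms (3/2)
7. 5000.0ms @ 9 + 833.333ms (3/2)
8. 5833.333ms @ 21/2 + 833.333ms (3/2)

note 7 onset = 9b = 5000.0ms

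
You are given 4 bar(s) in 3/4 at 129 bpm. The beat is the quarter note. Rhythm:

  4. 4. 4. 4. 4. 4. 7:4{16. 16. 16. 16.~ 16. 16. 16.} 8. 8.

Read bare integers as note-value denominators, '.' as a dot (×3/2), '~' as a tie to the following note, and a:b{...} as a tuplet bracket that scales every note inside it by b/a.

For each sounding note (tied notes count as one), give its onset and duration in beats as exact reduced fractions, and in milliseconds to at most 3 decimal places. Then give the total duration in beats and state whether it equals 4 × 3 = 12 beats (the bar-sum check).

1) 0.0ms=0b +697.674ms=3/2b
2) 697.674ms=3/2b +697.674ms=3/2b
3) 1395.349ms=3b +697.674ms=3/2b
4) 2093.023ms=9/2b +697.674ms=3/2b
5) 2790.698ms=6b +697.674ms=3/2b
6) 3488.372ms=15/2b +697.674ms=3/2b
7) 4186.047ms=9b +99.668ms=3/14b
8) 4285.714ms=129/14b +99.668ms=3/14b
9) 4385.382ms=66/7b +99.668ms=3/14b
10) 4485.05ms=135/14b +199.336ms=3/7b
11) 4684.385ms=141/14b +99.668ms=3/14b
12) 4784.053ms=72/7b +99.668ms=3/14b
13) 4883.721ms=21/2b +348.837ms=3/4b
14) 5232.558ms=45/4b +348.837ms=3/4b
Σ=12b of 12 (129bpm 3/4) — PASS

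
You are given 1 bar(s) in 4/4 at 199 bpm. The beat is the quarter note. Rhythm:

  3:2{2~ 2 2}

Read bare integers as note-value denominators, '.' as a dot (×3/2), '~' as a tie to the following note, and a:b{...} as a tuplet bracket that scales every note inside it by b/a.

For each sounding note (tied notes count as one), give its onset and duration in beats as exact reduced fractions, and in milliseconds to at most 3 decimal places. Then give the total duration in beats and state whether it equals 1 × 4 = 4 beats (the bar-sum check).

1) 0.0ms=0b +804.02ms=8/3b
2) 804.02ms=8/3b +402.01ms=4/3b
Σ=4b of 4 (199bpm 4/4) — PASS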